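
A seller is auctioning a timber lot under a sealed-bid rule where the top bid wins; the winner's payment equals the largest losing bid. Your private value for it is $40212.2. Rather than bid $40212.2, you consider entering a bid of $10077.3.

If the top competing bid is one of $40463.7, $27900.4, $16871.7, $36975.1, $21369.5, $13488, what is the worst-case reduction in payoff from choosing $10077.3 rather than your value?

$26724.2

$40463.7: same outcome either way → loss $0.
$27900.4: truthful gives $12311.8, deviation gives $0 → loss $12311.8.
$16871.7: truthful gives $23340.5, deviation gives $0 → loss $23340.5.
$36975.1: truthful gives $3237.1, deviation gives $0 → loss $3237.1.
$21369.5: truthful gives $18842.7, deviation gives $0 → loss $18842.7.
$13488: truthful gives $26724.2, deviation gives $0 → loss $26724.2.
Maximum loss: $26724.2.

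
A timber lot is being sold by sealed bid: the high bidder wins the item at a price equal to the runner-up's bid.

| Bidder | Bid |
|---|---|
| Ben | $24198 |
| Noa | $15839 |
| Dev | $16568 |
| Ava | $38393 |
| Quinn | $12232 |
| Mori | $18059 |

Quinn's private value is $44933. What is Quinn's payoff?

$0

Highest bid: Ava at $38393, so Ava wins.
Second-highest bid: Ben at $24198 — that is the price the winner pays.
Quinn did not win, so Quinn pays nothing and receives nothing: payoff $0.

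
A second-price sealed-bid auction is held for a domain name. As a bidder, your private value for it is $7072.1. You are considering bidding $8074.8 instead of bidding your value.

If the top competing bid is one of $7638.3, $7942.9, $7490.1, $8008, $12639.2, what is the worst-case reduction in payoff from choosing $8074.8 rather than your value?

$935.9

$7638.3: truthful gives $0, deviation gives −$566.2 → loss $566.2.
$7942.9: truthful gives $0, deviation gives −$870.8 → loss $870.8.
$7490.1: truthful gives $0, deviation gives −$418 → loss $418.
$8008: truthful gives $0, deviation gives −$935.9 → loss $935.9.
$12639.2: same outcome either way → loss $0.
Maximum loss: $935.9.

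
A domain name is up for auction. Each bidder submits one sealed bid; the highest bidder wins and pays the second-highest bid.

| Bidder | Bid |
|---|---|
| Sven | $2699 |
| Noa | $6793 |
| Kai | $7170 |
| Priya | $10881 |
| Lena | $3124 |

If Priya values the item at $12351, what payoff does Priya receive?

Highest bid: Priya at $10881, so Priya wins.
Second-highest bid: Kai at $7170 — that is the price the winner pays.
Priya's payoff = value − price = $12351 − $7170 = $5181.

$5181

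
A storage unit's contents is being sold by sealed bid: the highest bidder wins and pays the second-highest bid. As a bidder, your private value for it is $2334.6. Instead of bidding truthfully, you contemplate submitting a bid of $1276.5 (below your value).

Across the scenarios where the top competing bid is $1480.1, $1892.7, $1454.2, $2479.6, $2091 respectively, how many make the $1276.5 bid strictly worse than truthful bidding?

4

The deviation hurts exactly when the highest competing bid lies strictly between $1276.5 and $2334.6 — underbidding then forfeits a profitable win.
$1480.1: inside the interval → strictly worse (loss $854.5).
$1892.7: inside the interval → strictly worse (loss $441.9).
$1454.2: inside the interval → strictly worse (loss $880.4).
$2479.6: above both → same outcome either way.
$2091: inside the interval → strictly worse (loss $243.6).
Count: 4.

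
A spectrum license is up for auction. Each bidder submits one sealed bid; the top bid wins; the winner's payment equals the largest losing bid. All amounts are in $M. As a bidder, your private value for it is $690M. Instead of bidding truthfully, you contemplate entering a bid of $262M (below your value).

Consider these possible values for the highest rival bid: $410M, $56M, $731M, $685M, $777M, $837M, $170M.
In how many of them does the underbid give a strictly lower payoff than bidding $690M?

The deviation hurts exactly when the highest competing bid lies strictly between $262M and $690M — underbidding then forfeits a profitable win.
$410M: inside the interval → strictly worse (loss $280M).
$56M: below both → same outcome either way.
$731M: above both → same outcome either way.
$685M: inside the interval → strictly worse (loss $5M).
$777M: above both → same outcome either way.
$837M: above both → same outcome either way.
$170M: below both → same outcome either way.
Count: 2.

2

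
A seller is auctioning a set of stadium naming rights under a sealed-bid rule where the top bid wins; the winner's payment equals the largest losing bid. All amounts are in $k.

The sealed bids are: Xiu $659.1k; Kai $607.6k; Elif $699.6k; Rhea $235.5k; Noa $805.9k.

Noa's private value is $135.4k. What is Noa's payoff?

Highest bid: Noa at $805.9k, so Noa wins.
Second-highest bid: Elif at $699.6k — that is the price the winner pays.
Noa's payoff = value − price = $135.4k − $699.6k = −$564.2k.

−$564.2k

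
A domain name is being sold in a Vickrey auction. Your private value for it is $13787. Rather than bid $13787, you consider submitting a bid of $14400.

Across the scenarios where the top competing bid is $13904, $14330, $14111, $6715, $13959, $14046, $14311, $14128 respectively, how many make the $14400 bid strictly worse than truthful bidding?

The deviation hurts exactly when the highest competing bid lies strictly between $13787 and $14400 — overbidding then wins at a price above your value.
$13904: inside the interval → strictly worse (loss $117).
$14330: inside the interval → strictly worse (loss $543).
$14111: inside the interval → strictly worse (loss $324).
$6715: below both → same outcome either way.
$13959: inside the interval → strictly worse (loss $172).
$14046: inside the interval → strictly worse (loss $259).
$14311: inside the interval → strictly worse (loss $524).
$14128: inside the interval → strictly worse (loss $341).
Count: 7.

7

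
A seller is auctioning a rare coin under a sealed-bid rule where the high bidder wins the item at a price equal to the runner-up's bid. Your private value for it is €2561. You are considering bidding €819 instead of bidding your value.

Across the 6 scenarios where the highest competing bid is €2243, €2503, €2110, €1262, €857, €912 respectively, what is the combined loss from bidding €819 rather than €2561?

€5479

The deviation costs you only when the competing bid falls strictly between €819 and €2561; elsewhere both bids give the same outcome.
€2243: truthful payoff €318, deviation payoff €0 → loss €318.
€2503: truthful payoff €58, deviation payoff €0 → loss €58.
€2110: truthful payoff €451, deviation payoff €0 → loss €451.
€1262: truthful payoff €1299, deviation payoff €0 → loss €1299.
€857: truthful payoff €1704, deviation payoff €0 → loss €1704.
€912: truthful payoff €1649, deviation payoff €0 → loss €1649.
Total loss = €318 + €58 + €451 + €1299 + €1704 + €1649 = €5479.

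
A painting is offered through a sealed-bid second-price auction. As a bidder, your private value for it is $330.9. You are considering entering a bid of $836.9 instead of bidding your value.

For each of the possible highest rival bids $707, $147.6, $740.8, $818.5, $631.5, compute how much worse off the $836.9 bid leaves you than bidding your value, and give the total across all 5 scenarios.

$1574.2

The deviation costs you only when the competing bid falls strictly between $330.9 and $836.9; elsewhere both bids give the same outcome.
$707: truthful payoff $0, deviation payoff −$376.1 → loss $376.1.
$147.6: outcomes coincide → loss $0.
$740.8: truthful payoff $0, deviation payoff −$409.9 → loss $409.9.
$818.5: truthful payoff $0, deviation payoff −$487.6 → loss $487.6.
$631.5: truthful payoff $0, deviation payoff −$300.6 → loss $300.6.
Total loss = $376.1 + $409.9 + $487.6 + $300.6 = $1574.2.
In a second-price auction your bid sets only whether you win, not what you pay, so bidding your true value is weakly dominant.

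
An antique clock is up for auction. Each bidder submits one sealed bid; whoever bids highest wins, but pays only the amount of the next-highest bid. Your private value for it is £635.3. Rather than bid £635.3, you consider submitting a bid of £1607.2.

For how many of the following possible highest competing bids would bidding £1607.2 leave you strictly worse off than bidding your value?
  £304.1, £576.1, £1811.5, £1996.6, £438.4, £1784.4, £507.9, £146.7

The deviation hurts exactly when the highest competing bid lies strictly between £635.3 and £1607.2 — overbidding then wins at a price above your value.
£304.1: below both → same outcome either way.
£576.1: below both → same outcome either way.
£1811.5: above both → same outcome either way.
£1996.6: above both → same outcome either way.
£438.4: below both → same outcome either way.
£1784.4: above both → same outcome either way.
£507.9: below both → same outcome either way.
£146.7: below both → same outcome either way.
Count: 0.

0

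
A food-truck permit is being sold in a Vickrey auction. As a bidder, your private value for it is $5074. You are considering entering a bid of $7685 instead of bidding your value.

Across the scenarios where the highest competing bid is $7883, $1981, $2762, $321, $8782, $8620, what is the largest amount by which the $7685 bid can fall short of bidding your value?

$7883: same outcome either way → loss $0.
$1981: same outcome either way → loss $0.
$2762: same outcome either way → loss $0.
$321: same outcome either way → loss $0.
$8782: same outcome either way → loss $0.
$8620: same outcome either way → loss $0.
Maximum loss: $0.

$0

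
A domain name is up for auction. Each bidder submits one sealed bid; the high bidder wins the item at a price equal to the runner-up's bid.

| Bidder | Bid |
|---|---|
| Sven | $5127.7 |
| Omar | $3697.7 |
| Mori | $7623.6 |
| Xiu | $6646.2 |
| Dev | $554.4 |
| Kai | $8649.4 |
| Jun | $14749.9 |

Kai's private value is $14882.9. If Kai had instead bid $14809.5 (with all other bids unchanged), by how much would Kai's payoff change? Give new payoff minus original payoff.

$133

The highest bid among the other bidders is $14749.9; Kai's bid doesn't change that.
Original bid $8649.4: Kai is not highest (top rival bid is $14749.9); payoff $0.
Alternative bid $14809.5: Kai is highest, pays the top rival bid $14749.9; payoff $14882.9 − $14749.9 = $133.
Change in payoff = $133 − ($0) = $133.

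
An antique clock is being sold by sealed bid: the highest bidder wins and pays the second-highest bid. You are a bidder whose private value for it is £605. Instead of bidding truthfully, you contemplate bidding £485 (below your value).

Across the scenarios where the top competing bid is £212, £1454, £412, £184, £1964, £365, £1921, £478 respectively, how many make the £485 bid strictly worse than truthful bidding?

The deviation hurts exactly when the highest competing bid lies strictly between £485 and £605 — underbidding then forfeits a profitable win.
£212: below both → same outcome either way.
£1454: above both → same outcome either way.
£412: below both → same outcome either way.
£184: below both → same outcome either way.
£1964: above both → same outcome either way.
£365: below both → same outcome either way.
£1921: above both → same outcome either way.
£478: below both → same outcome either way.
Count: 0.

0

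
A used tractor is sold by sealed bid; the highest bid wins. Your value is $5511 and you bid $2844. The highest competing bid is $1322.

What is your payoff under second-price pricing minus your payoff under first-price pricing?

You have the highest bid, so you win under either rule.
Second-price: pay $1322 → payoff $4189.
First-price: pay your own bid $2844 → payoff $2667.
Difference = $4189 − ($2667) = $1522.

$1522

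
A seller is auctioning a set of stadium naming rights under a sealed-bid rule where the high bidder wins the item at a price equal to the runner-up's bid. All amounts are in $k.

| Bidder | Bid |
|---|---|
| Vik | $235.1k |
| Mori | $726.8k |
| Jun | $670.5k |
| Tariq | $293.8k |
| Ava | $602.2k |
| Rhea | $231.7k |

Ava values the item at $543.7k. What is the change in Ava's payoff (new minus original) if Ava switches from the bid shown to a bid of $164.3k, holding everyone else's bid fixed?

The highest bid among the other bidders is $726.8k; Ava's bid doesn't change that.
Original bid $602.2k: Ava is not highest (top rival bid is $726.8k); payoff $0k.
Alternative bid $164.3k: Ava is not highest (top rival bid is $726.8k); payoff $0k.
Change in payoff = $0k − ($0k) = $0k.

$0k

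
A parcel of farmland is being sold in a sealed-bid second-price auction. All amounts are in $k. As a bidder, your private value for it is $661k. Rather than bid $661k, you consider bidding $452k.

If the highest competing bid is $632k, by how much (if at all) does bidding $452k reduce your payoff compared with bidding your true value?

$29k

Bidding your value $661k: you win (since $661k > $632k) and pay $632k. Payoff $29k.
Bidding $452k: you lose. Payoff $0k.
The competing bid $632k lies between your shaded bid and your value, so underbidding forfeits an item you could have won at a profitable price.
Loss from deviating = $29k − ($0k) = $29k.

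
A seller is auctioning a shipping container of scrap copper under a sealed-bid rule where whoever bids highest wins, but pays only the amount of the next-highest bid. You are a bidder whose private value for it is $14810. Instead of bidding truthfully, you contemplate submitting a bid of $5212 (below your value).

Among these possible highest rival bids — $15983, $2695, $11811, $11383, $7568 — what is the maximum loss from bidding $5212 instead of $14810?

$7242

$15983: same outcome either way → loss $0.
$2695: same outcome either way → loss $0.
$11811: truthful gives $2999, deviation gives $0 → loss $2999.
$11383: truthful gives $3427, deviation gives $0 → loss $3427.
$7568: truthful gives $7242, deviation gives $0 → loss $7242.
Maximum loss: $7242.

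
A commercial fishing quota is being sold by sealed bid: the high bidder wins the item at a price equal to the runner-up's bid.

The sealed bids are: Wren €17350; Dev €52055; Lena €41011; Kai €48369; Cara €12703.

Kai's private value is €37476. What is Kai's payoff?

Highest bid: Dev at €52055, so Dev wins.
Second-highest bid: Kai at €48369 — that is the price the winner pays.
Kai did not win, so Kai pays nothing and receives nothing: payoff €0.

€0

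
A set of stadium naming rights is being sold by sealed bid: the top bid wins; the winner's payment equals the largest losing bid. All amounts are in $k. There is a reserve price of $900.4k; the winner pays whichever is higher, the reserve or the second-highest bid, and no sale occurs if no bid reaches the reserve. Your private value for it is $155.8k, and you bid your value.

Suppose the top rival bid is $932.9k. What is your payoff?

Your bid $155.8k is below the highest competing bid $932.9k, so you lose. Payoff $0k.

$0k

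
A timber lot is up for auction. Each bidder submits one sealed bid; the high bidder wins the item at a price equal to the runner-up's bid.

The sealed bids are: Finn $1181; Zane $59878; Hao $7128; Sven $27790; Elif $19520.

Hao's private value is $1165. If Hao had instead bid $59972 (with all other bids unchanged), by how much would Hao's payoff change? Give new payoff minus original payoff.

The highest bid among the other bidders is $59878; Hao's bid doesn't change that.
Original bid $7128: Hao is not highest (top rival bid is $59878); payoff $0.
Alternative bid $59972: Hao is highest, pays the top rival bid $59878; payoff $1165 − $59878 = −$58713.
Change in payoff = −$58713 − ($0) = −$58713.

−$58713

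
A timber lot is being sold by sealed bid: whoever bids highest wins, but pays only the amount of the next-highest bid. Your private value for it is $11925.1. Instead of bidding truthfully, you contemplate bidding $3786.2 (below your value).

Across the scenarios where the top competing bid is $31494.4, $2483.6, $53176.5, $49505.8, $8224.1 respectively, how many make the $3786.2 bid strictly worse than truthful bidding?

1

The deviation hurts exactly when the highest competing bid lies strictly between $3786.2 and $11925.1 — underbidding then forfeits a profitable win.
$31494.4: above both → same outcome either way.
$2483.6: below both → same outcome either way.
$53176.5: above both → same outcome either way.
$49505.8: above both → same outcome either way.
$8224.1: inside the interval → strictly worse (loss $3701).
Count: 1.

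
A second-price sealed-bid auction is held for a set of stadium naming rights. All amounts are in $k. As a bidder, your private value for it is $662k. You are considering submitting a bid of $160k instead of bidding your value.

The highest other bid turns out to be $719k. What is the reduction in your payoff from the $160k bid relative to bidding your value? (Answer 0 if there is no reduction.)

$0k

Bidding your value $662k: you lose (since $662k < $719k). Payoff $0k.
Bidding $160k: you lose. Payoff $0k.
Difference = $0k − $0k = $0k; both bids lead to the same outcome because the competing bid is above both your value and your alternative bid.
In a second-price auction your bid sets only whether you win, not what you pay, so bidding your true value is weakly dominant.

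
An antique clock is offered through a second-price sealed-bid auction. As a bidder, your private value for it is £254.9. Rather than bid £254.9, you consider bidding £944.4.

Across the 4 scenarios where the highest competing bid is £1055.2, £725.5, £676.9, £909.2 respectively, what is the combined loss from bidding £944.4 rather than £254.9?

The deviation costs you only when the competing bid falls strictly between £254.9 and £944.4; elsewhere both bids give the same outcome.
£1055.2: outcomes coincide → loss £0.
£725.5: truthful payoff £0, deviation payoff −£470.6 → loss £470.6.
£676.9: truthful payoff £0, deviation payoff −£422 → loss £422.
£909.2: truthful payoff £0, deviation payoff −£654.3 → loss £654.3.
Total loss = £470.6 + £422 + £654.3 = £1546.9.
Truthful bidding weakly dominates here: raising your bid can only win items priced above your value, and lowering it can only forfeit items priced below.

£1546.9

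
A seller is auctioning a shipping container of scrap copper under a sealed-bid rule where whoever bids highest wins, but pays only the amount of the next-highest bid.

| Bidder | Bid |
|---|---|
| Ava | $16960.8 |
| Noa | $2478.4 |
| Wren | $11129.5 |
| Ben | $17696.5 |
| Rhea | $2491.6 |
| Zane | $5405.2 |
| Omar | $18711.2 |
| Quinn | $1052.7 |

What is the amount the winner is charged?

Highest bid: Omar at $18711.2, so Omar wins.
Second-highest bid: Ben at $17696.5 — that is the price the winner pays.

$17696.5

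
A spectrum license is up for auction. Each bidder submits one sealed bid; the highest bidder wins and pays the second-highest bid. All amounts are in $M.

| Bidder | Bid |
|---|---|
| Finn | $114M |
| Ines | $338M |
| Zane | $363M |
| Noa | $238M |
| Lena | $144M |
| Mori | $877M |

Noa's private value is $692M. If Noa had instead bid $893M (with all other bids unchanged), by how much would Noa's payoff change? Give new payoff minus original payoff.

The highest bid among the other bidders is $877M; Noa's bid doesn't change that.
Original bid $238M: Noa is not highest (top rival bid is $877M); payoff $0M.
Alternative bid $893M: Noa is highest, pays the top rival bid $877M; payoff $692M − $877M = −$185M.
Change in payoff = −$185M − ($0M) = −$185M.

−$185M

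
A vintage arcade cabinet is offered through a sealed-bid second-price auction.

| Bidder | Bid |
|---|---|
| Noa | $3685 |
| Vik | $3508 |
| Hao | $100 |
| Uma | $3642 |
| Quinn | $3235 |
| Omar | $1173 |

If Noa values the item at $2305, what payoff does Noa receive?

−$1337

Highest bid: Noa at $3685, so Noa wins.
Second-highest bid: Uma at $3642 — that is the price the winner pays.
Noa's payoff = value − price = $2305 − $3642 = −$1337.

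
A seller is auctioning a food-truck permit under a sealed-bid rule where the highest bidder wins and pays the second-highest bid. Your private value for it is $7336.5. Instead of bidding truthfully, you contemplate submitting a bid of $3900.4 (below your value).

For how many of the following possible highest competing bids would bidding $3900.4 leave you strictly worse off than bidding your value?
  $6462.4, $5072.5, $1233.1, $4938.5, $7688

3

The deviation hurts exactly when the highest competing bid lies strictly between $3900.4 and $7336.5 — underbidding then forfeits a profitable win.
$6462.4: inside the interval → strictly worse (loss $874.1).
$5072.5: inside the interval → strictly worse (loss $2264).
$1233.1: below both → same outcome either way.
$4938.5: inside the interval → strictly worse (loss $2398).
$7688: above both → same outcome either way.
Count: 3.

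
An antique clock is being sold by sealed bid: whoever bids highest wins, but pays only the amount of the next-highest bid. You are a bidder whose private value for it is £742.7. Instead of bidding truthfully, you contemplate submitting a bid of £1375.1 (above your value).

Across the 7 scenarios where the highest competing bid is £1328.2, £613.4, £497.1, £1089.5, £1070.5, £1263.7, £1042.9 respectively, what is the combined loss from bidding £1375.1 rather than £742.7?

£2081.3

The deviation costs you only when the competing bid falls strictly between £742.7 and £1375.1; elsewhere both bids give the same outcome.
£1328.2: truthful payoff £0, deviation payoff −£585.5 → loss £585.5.
£613.4: outcomes coincide → loss £0.
£497.1: outcomes coincide → loss £0.
£1089.5: truthful payoff £0, deviation payoff −£346.8 → loss £346.8.
£1070.5: truthful payoff £0, deviation payoff −£327.8 → loss £327.8.
£1263.7: truthful payoff £0, deviation payoff −£521 → loss £521.
£1042.9: truthful payoff £0, deviation payoff −£300.2 → loss £300.2.
Total loss = £585.5 + £346.8 + £327.8 + £521 + £300.2 = £2081.3.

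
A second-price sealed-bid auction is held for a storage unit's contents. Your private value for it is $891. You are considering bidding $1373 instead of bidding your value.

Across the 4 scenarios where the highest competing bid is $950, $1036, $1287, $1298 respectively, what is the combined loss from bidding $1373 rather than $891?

The deviation costs you only when the competing bid falls strictly between $891 and $1373; elsewhere both bids give the same outcome.
$950: truthful payoff $0, deviation payoff −$59 → loss $59.
$1036: truthful payoff $0, deviation payoff −$145 → loss $145.
$1287: truthful payoff $0, deviation payoff −$396 → loss $396.
$1298: truthful payoff $0, deviation payoff −$407 → loss $407.
Total loss = $59 + $145 + $396 + $407 = $1007.

$1007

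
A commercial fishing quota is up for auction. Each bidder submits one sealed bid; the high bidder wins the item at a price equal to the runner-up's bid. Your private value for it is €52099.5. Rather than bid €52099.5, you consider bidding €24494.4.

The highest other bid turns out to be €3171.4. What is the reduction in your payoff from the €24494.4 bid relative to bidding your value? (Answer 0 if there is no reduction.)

Bidding your value €52099.5: you win (since €52099.5 > €3171.4) and pay €3171.4. Payoff €48928.1.
Bidding €24494.4: you win and pay €3171.4. Payoff €52099.5 − €3171.4 = €48928.1.
Difference = €48928.1 − €48928.1 = €0; both bids lead to the same outcome because the competing bid is below both your value and your alternative bid.
In a second-price auction your bid sets only whether you win, not what you pay, so bidding your true value is weakly dominant.

€0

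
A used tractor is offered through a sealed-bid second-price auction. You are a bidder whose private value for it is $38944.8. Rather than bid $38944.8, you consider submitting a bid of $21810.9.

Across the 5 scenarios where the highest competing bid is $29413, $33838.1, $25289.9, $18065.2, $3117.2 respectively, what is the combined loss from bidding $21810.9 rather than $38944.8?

The deviation costs you only when the competing bid falls strictly between $21810.9 and $38944.8; elsewhere both bids give the same outcome.
$29413: truthful payoff $9531.8, deviation payoff $0 → loss $9531.8.
$33838.1: truthful payoff $5106.7, deviation payoff $0 → loss $5106.7.
$25289.9: truthful payoff $13654.9, deviation payoff $0 → loss $13654.9.
$18065.2: outcomes coincide → loss $0.
$3117.2: outcomes coincide → loss $0.
Total loss = $9531.8 + $5106.7 + $13654.9 = $28293.4.
Because the price is fixed by the runner-up's bid, deviating from your value can only change a good outcome into a bad one — never the reverse.

$28293.4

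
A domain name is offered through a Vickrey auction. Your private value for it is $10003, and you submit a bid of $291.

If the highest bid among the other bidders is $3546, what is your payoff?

$0

Your bid $291 is below the highest competing bid $3546, so you lose.
A losing bidder pays nothing and receives nothing: payoff = $0.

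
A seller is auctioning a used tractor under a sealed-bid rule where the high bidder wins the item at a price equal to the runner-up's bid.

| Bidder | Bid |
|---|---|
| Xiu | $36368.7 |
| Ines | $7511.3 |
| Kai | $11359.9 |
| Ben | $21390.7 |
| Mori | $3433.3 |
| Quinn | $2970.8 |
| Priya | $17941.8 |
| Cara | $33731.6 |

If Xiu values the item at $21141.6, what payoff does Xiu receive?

Highest bid: Xiu at $36368.7, so Xiu wins.
Second-highest bid: Cara at $33731.6 — that is the price the winner pays.
Xiu's payoff = value − price = $21141.6 − $33731.6 = −$12590.

−$12590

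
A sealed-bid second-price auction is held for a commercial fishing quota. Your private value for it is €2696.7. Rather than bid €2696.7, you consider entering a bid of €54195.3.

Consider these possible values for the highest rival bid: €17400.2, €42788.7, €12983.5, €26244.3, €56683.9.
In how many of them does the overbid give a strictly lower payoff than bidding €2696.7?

The deviation hurts exactly when the highest competing bid lies strictly between €2696.7 and €54195.3 — overbidding then wins at a price above your value.
€17400.2: inside the interval → strictly worse (loss €14703.5).
€42788.7: inside the interval → strictly worse (loss €40092).
€12983.5: inside the interval → strictly worse (loss €10286.8).
€26244.3: inside the interval → strictly worse (loss €23547.6).
€56683.9: above both → same outcome either way.
Count: 4.

4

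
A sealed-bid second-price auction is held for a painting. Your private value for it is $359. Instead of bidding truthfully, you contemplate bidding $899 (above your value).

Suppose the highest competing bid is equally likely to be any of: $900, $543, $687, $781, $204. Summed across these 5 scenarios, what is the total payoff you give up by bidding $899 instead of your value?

$934

The deviation costs you only when the competing bid falls strictly between $359 and $899; elsewhere both bids give the same outcome.
$900: outcomes coincide → loss $0.
$543: truthful payoff $0, deviation payoff −$184 → loss $184.
$687: truthful payoff $0, deviation payoff −$328 → loss $328.
$781: truthful payoff $0, deviation payoff −$422 → loss $422.
$204: outcomes coincide → loss $0.
Total loss = $184 + $328 + $422 = $934.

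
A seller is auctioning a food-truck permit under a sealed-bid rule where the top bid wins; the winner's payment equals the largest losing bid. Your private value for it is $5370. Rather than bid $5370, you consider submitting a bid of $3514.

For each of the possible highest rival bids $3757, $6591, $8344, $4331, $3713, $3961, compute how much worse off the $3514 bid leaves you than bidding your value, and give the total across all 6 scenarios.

The deviation costs you only when the competing bid falls strictly between $3514 and $5370; elsewhere both bids give the same outcome.
$3757: truthful payoff $1613, deviation payoff $0 → loss $1613.
$6591: outcomes coincide → loss $0.
$8344: outcomes coincide → loss $0.
$4331: truthful payoff $1039, deviation payoff $0 → loss $1039.
$3713: truthful payoff $1657, deviation payoff $0 → loss $1657.
$3961: truthful payoff $1409, deviation payoff $0 → loss $1409.
Total loss = $1613 + $1039 + $1657 + $1409 = $5718.

$5718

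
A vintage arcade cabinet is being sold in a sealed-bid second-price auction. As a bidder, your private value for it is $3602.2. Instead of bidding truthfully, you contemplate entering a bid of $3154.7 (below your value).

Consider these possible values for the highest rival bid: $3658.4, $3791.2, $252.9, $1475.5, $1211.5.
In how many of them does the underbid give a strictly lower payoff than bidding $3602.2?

0

The deviation hurts exactly when the highest competing bid lies strictly between $3154.7 and $3602.2 — underbidding then forfeits a profitable win.
$3658.4: above both → same outcome either way.
$3791.2: above both → same outcome either way.
$252.9: below both → same outcome either way.
$1475.5: below both → same outcome either way.
$1211.5: below both → same outcome either way.
Count: 0.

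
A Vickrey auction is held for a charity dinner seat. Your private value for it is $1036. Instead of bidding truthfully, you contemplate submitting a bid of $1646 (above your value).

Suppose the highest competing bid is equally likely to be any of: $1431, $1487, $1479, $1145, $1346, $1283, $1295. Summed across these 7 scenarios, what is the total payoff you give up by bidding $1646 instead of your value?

The deviation costs you only when the competing bid falls strictly between $1036 and $1646; elsewhere both bids give the same outcome.
$1431: truthful payoff $0, deviation payoff −$395 → loss $395.
$1487: truthful payoff $0, deviation payoff −$451 → loss $451.
$1479: truthful payoff $0, deviation payoff −$443 → loss $443.
$1145: truthful payoff $0, deviation payoff −$109 → loss $109.
$1346: truthful payoff $0, deviation payoff −$310 → loss $310.
$1283: truthful payoff $0, deviation payoff −$247 → loss $247.
$1295: truthful payoff $0, deviation payoff −$259 → loss $259.
Total loss = $395 + $451 + $443 + $109 + $310 + $247 + $259 = $2214.

$2214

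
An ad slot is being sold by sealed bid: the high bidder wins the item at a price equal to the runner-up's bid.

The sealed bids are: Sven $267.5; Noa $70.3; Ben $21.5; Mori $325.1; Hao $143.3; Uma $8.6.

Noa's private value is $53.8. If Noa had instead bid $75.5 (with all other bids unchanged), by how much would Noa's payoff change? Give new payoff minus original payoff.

The highest bid among the other bidders is $325.1; Noa's bid doesn't change that.
Original bid $70.3: Noa is not highest (top rival bid is $325.1); payoff $0.
Alternative bid $75.5: Noa is not highest (top rival bid is $325.1); payoff $0.
Change in payoff = $0 − ($0) = $0.

$0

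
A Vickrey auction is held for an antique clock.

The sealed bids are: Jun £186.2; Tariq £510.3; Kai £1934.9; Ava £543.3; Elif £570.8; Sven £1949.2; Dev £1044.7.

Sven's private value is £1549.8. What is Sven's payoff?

Highest bid: Sven at £1949.2, so Sven wins.
Second-highest bid: Kai at £1934.9 — that is the price the winner pays.
Sven's payoff = value − price = £1549.8 − £1934.9 = −£385.1.

−£385.1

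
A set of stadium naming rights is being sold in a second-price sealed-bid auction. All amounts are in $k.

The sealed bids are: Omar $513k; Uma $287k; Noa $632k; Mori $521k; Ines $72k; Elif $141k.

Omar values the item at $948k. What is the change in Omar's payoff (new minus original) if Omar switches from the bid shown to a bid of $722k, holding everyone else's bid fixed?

The highest bid among the other bidders is $632k; Omar's bid doesn't change that.
Original bid $513k: Omar is not highest (top rival bid is $632k); payoff $0k.
Alternative bid $722k: Omar is highest, pays the top rival bid $632k; payoff $948k − $632k = $316k.
Change in payoff = $316k − ($0k) = $316k.

$316k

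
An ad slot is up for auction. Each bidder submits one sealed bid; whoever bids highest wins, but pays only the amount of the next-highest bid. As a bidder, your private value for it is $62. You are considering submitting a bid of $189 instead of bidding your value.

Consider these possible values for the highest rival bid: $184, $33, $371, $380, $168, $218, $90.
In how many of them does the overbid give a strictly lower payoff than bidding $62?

3

The deviation hurts exactly when the highest competing bid lies strictly between $62 and $189 — overbidding then wins at a price above your value.
$184: inside the interval → strictly worse (loss $122).
$33: below both → same outcome either way.
$371: above both → same outcome either way.
$380: above both → same outcome either way.
$168: inside the interval → strictly worse (loss $106).
$218: above both → same outcome either way.
$90: inside the interval → strictly worse (loss $28).
Count: 3.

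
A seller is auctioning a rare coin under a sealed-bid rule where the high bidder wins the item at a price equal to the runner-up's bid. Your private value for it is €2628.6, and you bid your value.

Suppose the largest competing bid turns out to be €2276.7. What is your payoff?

€351.9

Your bid €2628.6 exceeds the highest competing bid €2276.7, so you win.
In a second-price auction the winner pays the second-highest bid, €2276.7.
Payoff = value − price = €2628.6 − €2276.7 = €351.9.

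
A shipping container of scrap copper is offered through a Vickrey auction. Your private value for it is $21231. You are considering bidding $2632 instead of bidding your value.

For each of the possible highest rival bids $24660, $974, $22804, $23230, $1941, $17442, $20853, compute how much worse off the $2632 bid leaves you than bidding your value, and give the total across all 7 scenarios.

$4167

The deviation costs you only when the competing bid falls strictly between $2632 and $21231; elsewhere both bids give the same outcome.
$24660: outcomes coincide → loss $0.
$974: outcomes coincide → loss $0.
$22804: outcomes coincide → loss $0.
$23230: outcomes coincide → loss $0.
$1941: outcomes coincide → loss $0.
$17442: truthful payoff $3789, deviation payoff $0 → loss $3789.
$20853: truthful payoff $378, deviation payoff $0 → loss $378.
Total loss = $3789 + $378 = $4167.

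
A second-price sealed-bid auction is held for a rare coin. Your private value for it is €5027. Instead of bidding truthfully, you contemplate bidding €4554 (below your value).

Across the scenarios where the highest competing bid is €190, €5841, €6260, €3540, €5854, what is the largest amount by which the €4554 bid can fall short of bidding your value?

€190: same outcome either way → loss €0.
€5841: same outcome either way → loss €0.
€6260: same outcome either way → loss €0.
€3540: same outcome either way → loss €0.
€5854: same outcome either way → loss €0.
Maximum loss: €0.

€0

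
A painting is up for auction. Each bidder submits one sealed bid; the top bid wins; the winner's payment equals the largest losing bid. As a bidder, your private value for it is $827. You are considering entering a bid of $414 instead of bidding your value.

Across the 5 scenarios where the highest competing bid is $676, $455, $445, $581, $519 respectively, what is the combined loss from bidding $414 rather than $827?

The deviation costs you only when the competing bid falls strictly between $414 and $827; elsewhere both bids give the same outcome.
$676: truthful payoff $151, deviation payoff $0 → loss $151.
$455: truthful payoff $372, deviation payoff $0 → loss $372.
$445: truthful payoff $382, deviation payoff $0 → loss $382.
$581: truthful payoff $246, deviation payoff $0 → loss $246.
$519: truthful payoff $308, deviation payoff $0 → loss $308.
Total loss = $151 + $372 + $382 + $246 + $308 = $1459.

$1459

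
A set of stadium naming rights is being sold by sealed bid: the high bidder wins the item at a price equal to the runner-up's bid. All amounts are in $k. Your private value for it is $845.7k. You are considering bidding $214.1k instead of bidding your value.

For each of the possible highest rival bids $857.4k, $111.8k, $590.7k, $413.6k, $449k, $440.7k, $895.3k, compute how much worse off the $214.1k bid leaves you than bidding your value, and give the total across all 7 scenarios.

$1488.8k

The deviation costs you only when the competing bid falls strictly between $214.1k and $845.7k; elsewhere both bids give the same outcome.
$857.4k: outcomes coincide → loss $0k.
$111.8k: outcomes coincide → loss $0k.
$590.7k: truthful payoff $255k, deviation payoff $0k → loss $255k.
$413.6k: truthful payoff $432.1k, deviation payoff $0k → loss $432.1k.
$449k: truthful payoff $396.7k, deviation payoff $0k → loss $396.7k.
$440.7k: truthful payoff $405k, deviation payoff $0k → loss $405k.
$895.3k: outcomes coincide → loss $0k.
Total loss = $255k + $432.1k + $396.7k + $405k = $1488.8k.
Because the price is fixed by the runner-up's bid, deviating from your value can only change a good outcome into a bad one — never the reverse.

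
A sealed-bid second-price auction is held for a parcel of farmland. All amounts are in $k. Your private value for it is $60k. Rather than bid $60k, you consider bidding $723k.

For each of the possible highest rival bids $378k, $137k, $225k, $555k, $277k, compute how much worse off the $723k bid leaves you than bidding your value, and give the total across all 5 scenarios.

$1272k

The deviation costs you only when the competing bid falls strictly between $60k and $723k; elsewhere both bids give the same outcome.
$378k: truthful payoff $0k, deviation payoff −$318k → loss $318k.
$137k: truthful payoff $0k, deviation payoff −$77k → loss $77k.
$225k: truthful payoff $0k, deviation payoff −$165k → loss $165k.
$555k: truthful payoff $0k, deviation payoff −$495k → loss $495k.
$277k: truthful payoff $0k, deviation payoff −$217k → loss $217k.
Total loss = $318k + $77k + $165k + $495k + $217k = $1272k.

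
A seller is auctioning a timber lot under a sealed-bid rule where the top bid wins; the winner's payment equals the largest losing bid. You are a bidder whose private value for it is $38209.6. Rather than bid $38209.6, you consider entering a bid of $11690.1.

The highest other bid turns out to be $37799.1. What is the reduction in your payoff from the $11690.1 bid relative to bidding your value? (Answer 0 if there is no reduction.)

Bidding your value $38209.6: you win (since $38209.6 > $37799.1) and pay $37799.1. Payoff $410.5.
Bidding $11690.1: you lose. Payoff $0.
The competing bid $37799.1 lies between your shaded bid and your value, so underbidding forfeits an item you could have won at a profitable price.
Loss from deviating = $410.5 − ($0) = $410.5.

$410.5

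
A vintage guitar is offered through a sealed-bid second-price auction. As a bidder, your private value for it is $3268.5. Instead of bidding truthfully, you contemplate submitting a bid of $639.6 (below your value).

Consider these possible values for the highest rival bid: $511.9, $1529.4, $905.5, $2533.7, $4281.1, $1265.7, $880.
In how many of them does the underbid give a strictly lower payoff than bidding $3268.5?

5

The deviation hurts exactly when the highest competing bid lies strictly between $639.6 and $3268.5 — underbidding then forfeits a profitable win.
$511.9: below both → same outcome either way.
$1529.4: inside the interval → strictly worse (loss $1739.1).
$905.5: inside the interval → strictly worse (loss $2363).
$2533.7: inside the interval → strictly worse (loss $734.8).
$4281.1: above both → same outcome either way.
$1265.7: inside the interval → strictly worse (loss $2002.8).
$880: inside the interval → strictly worse (loss $2388.5).
Count: 5.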